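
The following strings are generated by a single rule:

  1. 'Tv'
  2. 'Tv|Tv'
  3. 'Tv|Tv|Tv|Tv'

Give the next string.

Every step duplicates the string with '|' between the halves.
One more doubling of Tv|Tv|Tv|Tv gives the answer.

Tv|Tv|Tv|Tv|Tv|Tv|Tv|Tv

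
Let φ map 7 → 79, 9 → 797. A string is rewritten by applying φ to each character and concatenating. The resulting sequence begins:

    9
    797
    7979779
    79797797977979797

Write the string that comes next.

Rewriting the 17 symbols of 79797797977979797 one by one yields 79 797 79 797 79 79 797 79 797 79 79 797 79 797 79 797 79; concatenated:

79797797977979797797977979797797977979779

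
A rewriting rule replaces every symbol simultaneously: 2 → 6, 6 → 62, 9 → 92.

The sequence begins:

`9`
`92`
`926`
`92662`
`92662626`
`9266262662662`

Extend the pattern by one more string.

926626266266262662626

Applying the rule to each of the 13 symbols of 9266262662662 gives the pieces 92 6 62 62 6 62 6 62 62 6 62 62 6, which concatenate to the answer.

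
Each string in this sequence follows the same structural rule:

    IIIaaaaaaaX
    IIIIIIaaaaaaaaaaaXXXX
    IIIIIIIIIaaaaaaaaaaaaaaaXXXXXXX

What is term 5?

IIIIIIIIIIIIIIIaaaaaaaaaaaaaaaaaaaaaaaXXXXXXXXXXXXX

Each string has the form I^{3n} a^{4n+3} X^{3n-2} (n = 1, 2, …).
For term 5, n = 5, so the run lengths are 15, 23, 13.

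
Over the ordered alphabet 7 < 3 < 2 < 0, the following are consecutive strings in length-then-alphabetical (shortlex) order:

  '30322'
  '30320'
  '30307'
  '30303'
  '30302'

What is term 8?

Advancing 3 positions from 30302 through 30302 → 30300 → 30277 reaches term 8.

30273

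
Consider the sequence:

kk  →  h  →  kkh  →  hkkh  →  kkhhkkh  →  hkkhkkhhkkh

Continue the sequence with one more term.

kkhhkkhhkkhkkhhkkh

From term 3 onward, concatenate the second-to-last term with the last: kk·h = kkh, h·kkh = hkkh, …
Continuing: kkhhkkh · hkkhkkhhkkh gives term 7.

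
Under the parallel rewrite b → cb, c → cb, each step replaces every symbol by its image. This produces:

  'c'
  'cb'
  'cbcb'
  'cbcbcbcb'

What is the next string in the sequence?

Apply φ to cbcbcbcb symbol by symbol: c→cb, b→cb, c→cb, b→cb, c→cb, b→cb, c→cb, b→cb; joined: cb cb cb cb cb cb cb cb.

cbcbcbcbcbcbcbcb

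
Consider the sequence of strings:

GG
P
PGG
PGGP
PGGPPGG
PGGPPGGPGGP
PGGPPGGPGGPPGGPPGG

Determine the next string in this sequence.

PGGPPGGPGGPPGGPPGGPGGPPGGPGGP

Each term (from the third on) is the previous term followed by the one before it: term 3 = P·GG = PGG.
The next term joins PGGPPGGPGGPPGGPPGG and PGGPPGGPGGP.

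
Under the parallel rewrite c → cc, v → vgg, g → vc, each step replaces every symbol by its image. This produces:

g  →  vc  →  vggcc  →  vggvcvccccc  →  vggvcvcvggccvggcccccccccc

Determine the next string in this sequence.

Rewriting the 25 symbols of vggvcvcvggccvggcccccccccc one by one yields vgg vc vc vgg cc vgg cc vgg vc vc cc cc vgg vc vc cc cc cc cc cc cc cc cc cc cc; concatenated:

vggvcvcvggccvggccvggvcvcccccvggvcvccccccccccccccccccccc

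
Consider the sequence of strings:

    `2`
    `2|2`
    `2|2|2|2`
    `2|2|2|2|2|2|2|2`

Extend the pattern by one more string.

Every step duplicates the string with '|' between the halves.
Doubling 2|2|2|2|2|2|2|2 with '|' between the halves:

2|2|2|2|2|2|2|2|2|2|2|2|2|2|2|2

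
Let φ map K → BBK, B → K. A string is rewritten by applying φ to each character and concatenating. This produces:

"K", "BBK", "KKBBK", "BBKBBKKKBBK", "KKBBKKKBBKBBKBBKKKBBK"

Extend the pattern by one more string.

Replace each of the 21 characters of KKBBKKKBBKBBKBBKKKBBK in place — BBK BBK K K BBK BBK BBK K K BBK K K BBK K K BBK BBK BBK K K BBK — and concatenate.

BBKBBKKKBBKBBKBBKKKBBKKKBBKKKBBKBBKBBKKKBBK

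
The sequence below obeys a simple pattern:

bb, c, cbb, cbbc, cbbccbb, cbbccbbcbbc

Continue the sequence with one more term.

cbbccbbcbbccbbccbb

From term 3 onward, concatenate the last term with the second-to-last: c·bb = cbb, cbb·c = cbbc, …
The next term joins cbbccbbcbbc and cbbccbb.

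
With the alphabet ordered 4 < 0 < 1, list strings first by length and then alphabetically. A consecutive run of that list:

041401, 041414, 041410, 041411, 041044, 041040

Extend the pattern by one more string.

Treat 041040 as a base-3 numeral over the given alphabet and add one, carrying through any trailing 1's.

041041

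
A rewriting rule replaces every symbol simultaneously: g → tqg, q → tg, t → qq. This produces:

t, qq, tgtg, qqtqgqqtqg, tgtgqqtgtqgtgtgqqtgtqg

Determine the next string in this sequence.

φ(tgtgqqtgtqgtgtgqqtgtqg) expands symbol-by-symbol to qq tqg qq tqg tg tg qq tqg qq tg tqg qq tqg qq tqg tg tg qq tqg qq tg tqg; joining the 22 pieces gives the next term.

qqtqgqqtqgtgtgqqtqgqqtgtqgqqtqgqqtqgtgtgqqtqgqqtgtqg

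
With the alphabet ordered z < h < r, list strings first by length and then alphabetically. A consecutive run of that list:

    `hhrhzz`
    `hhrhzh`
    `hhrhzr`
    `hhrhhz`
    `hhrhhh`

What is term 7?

Continuing the enumeration 2 steps past hhrhhh: hhrhhh → hhrhhr → (answer).

hhrhrz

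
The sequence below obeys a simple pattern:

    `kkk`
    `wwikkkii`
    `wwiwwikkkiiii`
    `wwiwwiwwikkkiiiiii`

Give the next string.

s(k+1) = wwi·s(k)·ii, so each term gains wwi as a prefix and ii as a suffix.
Applying this once more to wwiwwiwwikkkiiiiii:

wwiwwiwwiwwikkkiiiiiiii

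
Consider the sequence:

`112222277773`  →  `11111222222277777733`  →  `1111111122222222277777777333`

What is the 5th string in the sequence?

Term n consists of 3n-1 1's, followed by 2n+3 2's, followed by 2n+2 7's, followed by n 3's (n = 1, 2, …).
Setting n = 5 gives 14, 13, 12, 5 characters in each block.

11111111111111222222222222277777777777733333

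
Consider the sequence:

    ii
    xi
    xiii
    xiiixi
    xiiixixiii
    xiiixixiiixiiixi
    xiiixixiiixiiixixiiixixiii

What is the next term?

This is a Fibonacci-style word recurrence s(k) = s(k−1)·s(k−2): e.g. xi·ii = xiii.
Continuing: xiiixixiiixiiixixiiixixiii · xiiixixiiixiiixi gives term 8.

xiiixixiiixiiixixiiixixiiixiiixixiiixiiixi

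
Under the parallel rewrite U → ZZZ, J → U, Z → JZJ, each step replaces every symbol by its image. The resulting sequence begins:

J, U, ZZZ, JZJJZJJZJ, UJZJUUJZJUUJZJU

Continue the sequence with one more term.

ZZZUJZJUZZZZZZUJZJUZZZZZZUJZJUZZZ

Applying the rule to each of the 15 symbols of UJZJUUJZJUUJZJU gives the pieces ZZZ U JZJ U ZZZ ZZZ U JZJ U ZZZ ZZZ U JZJ U ZZZ, which concatenate to the answer.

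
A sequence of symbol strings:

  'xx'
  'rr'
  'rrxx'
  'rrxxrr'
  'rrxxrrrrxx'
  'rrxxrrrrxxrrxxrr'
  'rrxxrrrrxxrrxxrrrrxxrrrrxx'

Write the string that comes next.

rrxxrrrrxxrrxxrrrrxxrrrrxxrrxxrrrrxxrrxxrr

Each term (from the third on) is the previous term followed by the one before it: term 3 = rr·xx = rrxx.
The next term joins rrxxrrrrxxrrxxrrrrxxrrrrxx and rrxxrrrrxxrrxxrr.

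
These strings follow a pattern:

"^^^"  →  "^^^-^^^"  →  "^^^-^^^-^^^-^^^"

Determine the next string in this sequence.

^^^-^^^-^^^-^^^-^^^-^^^-^^^-^^^

s(k+1) = s(k)·-·s(k) — each term doubles the last with '-' between the halves.
So the next term is two copies of ^^^-^^^-^^^-^^^ with '-' between the halves.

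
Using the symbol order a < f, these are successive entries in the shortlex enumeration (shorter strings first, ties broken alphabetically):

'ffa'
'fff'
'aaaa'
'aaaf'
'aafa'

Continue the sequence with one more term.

aaff

Treat aafa as a base-2 numeral over the given alphabet and add one, carrying through any trailing f's.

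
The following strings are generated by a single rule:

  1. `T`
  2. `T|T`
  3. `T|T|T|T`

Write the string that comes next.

T|T|T|T|T|T|T|T

Every step duplicates the string with '|' between the halves.
So the next term is two copies of T|T|T|T with '|' between the halves.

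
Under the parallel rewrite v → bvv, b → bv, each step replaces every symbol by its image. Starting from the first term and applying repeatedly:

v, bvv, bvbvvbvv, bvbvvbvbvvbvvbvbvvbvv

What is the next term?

bvbvvbvbvvbvvbvbvvbvbvvbvvbvbvvbvvbvbvvbvbvvbvvbvbvvbvv

Applying the rule to each of the 21 symbols of bvbvvbvbvvbvvbvbvvbvv gives the pieces bv bvv bv bvv bvv bv bvv bv bvv bvv bv bvv bvv bv bvv bv bvv bvv bv bvv bvv, which concatenate to the answer.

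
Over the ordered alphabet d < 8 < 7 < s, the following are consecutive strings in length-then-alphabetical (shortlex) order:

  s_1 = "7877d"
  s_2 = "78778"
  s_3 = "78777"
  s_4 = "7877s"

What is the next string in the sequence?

787sd

Find the rightmost character of 7877s below s, bump it to the next letter, and reset everything to its right to d.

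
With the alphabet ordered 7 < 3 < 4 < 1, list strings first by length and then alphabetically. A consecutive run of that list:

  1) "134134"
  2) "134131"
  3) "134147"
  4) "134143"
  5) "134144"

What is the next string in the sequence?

The successor of 134144 increments the rightmost position that isn't already 1 and resets every position after it to 7.

134141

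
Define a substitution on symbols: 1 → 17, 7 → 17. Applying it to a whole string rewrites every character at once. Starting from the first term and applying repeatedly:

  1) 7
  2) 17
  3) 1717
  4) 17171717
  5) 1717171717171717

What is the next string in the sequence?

17171717171717171717171717171717

φ(1717171717171717) expands symbol-by-symbol to 17 17 17 17 17 17 17 17 17 17 17 17 17 17 17 17; joining the 16 pieces gives the next term.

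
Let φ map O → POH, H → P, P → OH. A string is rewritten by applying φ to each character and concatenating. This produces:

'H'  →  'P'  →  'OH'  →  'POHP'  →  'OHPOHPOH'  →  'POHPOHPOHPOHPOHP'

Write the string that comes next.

OHPOHPOHPOHPOHPOHPOHPOHPOHPOHPOH

φ(POHPOHPOHPOHPOHP) expands symbol-by-symbol to OH POH P OH POH P OH POH P OH POH P OH POH P OH; joining the 16 pieces gives the next term.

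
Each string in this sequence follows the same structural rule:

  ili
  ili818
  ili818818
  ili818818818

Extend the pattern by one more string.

The strings grow by a fixed suffix 818 each time.
So the next term is ili818818818·818.

ili818818818818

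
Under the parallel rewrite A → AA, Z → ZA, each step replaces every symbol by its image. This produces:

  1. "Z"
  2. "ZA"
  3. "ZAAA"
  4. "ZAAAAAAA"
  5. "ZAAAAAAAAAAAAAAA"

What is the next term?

ZAAAAAAAAAAAAAAAAAAAAAAAAAAAAAAA

Replace each of the 16 characters of ZAAAAAAAAAAAAAAA in place — ZA AA AA AA AA AA AA AA AA AA AA AA AA AA AA AA — and concatenate.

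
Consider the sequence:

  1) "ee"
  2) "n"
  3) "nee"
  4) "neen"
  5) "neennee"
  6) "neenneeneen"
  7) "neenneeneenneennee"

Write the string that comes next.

neenneeneenneenneeneenneeneen

This is a Fibonacci-style word recurrence s(k) = s(k−1)·s(k−2): e.g. n·ee = nee.
The next term joins neenneeneenneennee and neenneeneen.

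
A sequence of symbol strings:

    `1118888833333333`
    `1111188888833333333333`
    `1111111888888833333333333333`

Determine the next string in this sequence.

1111111118888888833333333333333333

Each string has the form 1^{2n-1} 8^{n+3} 3^{3n+2}, where the shown terms are n = 2, 3, 4.
At n = 5 the blocks have lengths 9, 8, 17.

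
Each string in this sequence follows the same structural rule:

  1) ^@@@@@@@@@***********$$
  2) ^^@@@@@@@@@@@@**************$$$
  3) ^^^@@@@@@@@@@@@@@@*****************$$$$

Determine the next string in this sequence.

The n-th term is n-2 ^'s then 3n @'s then 3n+2 *'s then n-1 $'s, where the shown terms are n = 3, 4, 5.
Setting n = 6 gives 4, 18, 20, 5 characters in each block.

^^^^@@@@@@@@@@@@@@@@@@********************$$$$$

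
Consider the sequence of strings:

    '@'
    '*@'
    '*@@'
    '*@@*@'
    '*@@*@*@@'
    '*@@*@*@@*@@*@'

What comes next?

*@@*@*@@*@@*@*@@*@*@@

This is a Fibonacci-style word recurrence s(k) = s(k−1)·s(k−2): e.g. *@·@ = *@@.
The next term joins *@@*@*@@*@@*@ and *@@*@*@@.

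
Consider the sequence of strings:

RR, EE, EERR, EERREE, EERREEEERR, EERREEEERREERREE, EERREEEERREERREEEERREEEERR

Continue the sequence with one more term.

From term 3 onward, concatenate the last term with the second-to-last: EE·RR = EERR, EERR·EE = EERREE, …
Continuing: EERREEEERREERREEEERREEEERR · EERREEEERREERREE gives term 8.

EERREEEERREERREEEERREEEERREERREEEERREERREE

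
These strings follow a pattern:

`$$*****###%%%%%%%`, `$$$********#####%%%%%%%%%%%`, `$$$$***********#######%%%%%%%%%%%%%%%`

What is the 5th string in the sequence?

Term n consists of n $'s, followed by 3n-1 *'s, followed by 2n-1 #'s, followed by 4n-1 %'s, where the shown terms are n = 2, 3, 4.
Setting n = 6 gives 6, 17, 11, 23 characters in each block.

$$$$$$*****************###########%%%%%%%%%%%%%%%%%%%%%%%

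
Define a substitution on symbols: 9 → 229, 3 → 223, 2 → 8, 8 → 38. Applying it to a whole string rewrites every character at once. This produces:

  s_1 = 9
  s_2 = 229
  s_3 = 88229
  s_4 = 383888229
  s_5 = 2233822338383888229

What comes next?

Rewriting the 19 symbols of 2233822338383888229 one by one yields 8 8 223 223 38 8 8 223 223 38 223 38 223 38 38 38 8 8 229; concatenated:

882232233888223223382233822338383888229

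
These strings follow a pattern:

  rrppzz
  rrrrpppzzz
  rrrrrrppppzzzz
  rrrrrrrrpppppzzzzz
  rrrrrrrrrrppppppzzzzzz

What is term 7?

Each string has the form r^{2n} p^{n+1} z^{n+1} (n = 1, 2, …).
At n = 7 the blocks have lengths 14, 8, 8.

rrrrrrrrrrrrrrppppppppzzzzzzzz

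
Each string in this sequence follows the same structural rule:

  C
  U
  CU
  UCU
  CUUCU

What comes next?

This is a Fibonacci-style word recurrence s(k) = s(k−2)·s(k−1): e.g. C·U = CU.
The next term joins UCU and CUUCU.

UCUCUUCU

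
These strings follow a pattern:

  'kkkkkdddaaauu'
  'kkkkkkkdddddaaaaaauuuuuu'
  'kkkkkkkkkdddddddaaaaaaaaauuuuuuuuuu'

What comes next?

Term n consists of 2n+3 k's, followed by 2n+1 d's, followed by 3n a's, followed by 4n-2 u's (n = 1, 2, …).
Setting n = 4 gives 11, 9, 12, 14 characters in each block.

kkkkkkkkkkkdddddddddaaaaaaaaaaaauuuuuuuuuuuuuu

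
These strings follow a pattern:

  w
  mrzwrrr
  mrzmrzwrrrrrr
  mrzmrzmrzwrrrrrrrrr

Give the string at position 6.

Every step adds mrz to the front and rrr to the end of the previous string.
From mrzmrzmrzwrrrrrrrrr, 2 further steps: mrzmrzmrzwrrrrrrrrr → mrzmrzmrzmrzwrrrrrrrrrrrr → (answer).

mrzmrzmrzmrzmrzwrrrrrrrrrrrrrrr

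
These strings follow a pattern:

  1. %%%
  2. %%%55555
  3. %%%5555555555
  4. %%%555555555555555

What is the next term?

Each term is the previous one with 55555 appended.
One more step from %%%555555555555555 gives the answer.

%%%55555555555555555555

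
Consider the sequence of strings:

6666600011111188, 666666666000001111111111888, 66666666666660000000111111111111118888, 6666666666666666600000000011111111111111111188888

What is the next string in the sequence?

666666666666666666666000000000001111111111111111111111888888

Each string has the form 6^{4n+1} 0^{2n+1} 1^{4n+2} 8^{n+1} (n = 1, 2, …).
For the next term, n = 5, so the run lengths are 21, 11, 22, 6.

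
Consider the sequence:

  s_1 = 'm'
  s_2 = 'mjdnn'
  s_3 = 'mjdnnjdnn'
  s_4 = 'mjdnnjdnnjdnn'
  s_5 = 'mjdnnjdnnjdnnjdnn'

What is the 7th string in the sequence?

mjdnnjdnnjdnnjdnnjdnnjdnn

The strings grow by a fixed suffix jdnn each time.
From mjdnnjdnnjdnnjdnn, 2 further steps: mjdnnjdnnjdnnjdnn → mjdnnjdnnjdnnjdnnjdnn → (answer).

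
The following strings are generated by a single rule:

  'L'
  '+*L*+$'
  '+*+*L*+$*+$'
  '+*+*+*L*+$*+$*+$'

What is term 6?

s(k+1) = +*·s(k)·*+$, so each term gains +* as a prefix and *+$ as a suffix.
From +*+*+*L*+$*+$*+$, 2 further steps: +*+*+*L*+$*+$*+$ → +*+*+*+*L*+$*+$*+$*+$ → (answer).

+*+*+*+*+*L*+$*+$*+$*+$*+$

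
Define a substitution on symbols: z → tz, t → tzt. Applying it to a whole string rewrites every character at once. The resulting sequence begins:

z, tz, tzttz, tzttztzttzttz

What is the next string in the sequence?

φ(tzttztzttzttz) expands symbol-by-symbol to tzt tz tzt tzt tz tzt tz tzt tzt tz tzt tzt tz; joining the 13 pieces gives the next term.

tzttztzttzttztzttztzttzttztzttzttz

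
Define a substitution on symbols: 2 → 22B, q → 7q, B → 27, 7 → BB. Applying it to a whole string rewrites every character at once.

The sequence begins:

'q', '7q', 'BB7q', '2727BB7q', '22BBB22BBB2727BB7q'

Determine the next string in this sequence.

φ(22BBB22BBB2727BB7q) expands symbol-by-symbol to 22B 22B 27 27 27 22B 22B 27 27 27 22B BB 22B BB 27 27 BB 7q; joining the 18 pieces gives the next term.

22B22B27272722B22B27272722BBB22BBB2727BB7q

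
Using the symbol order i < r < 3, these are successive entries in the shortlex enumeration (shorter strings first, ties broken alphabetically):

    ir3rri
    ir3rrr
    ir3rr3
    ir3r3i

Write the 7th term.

ir33ii

Continuing the enumeration 3 steps past ir3r3i: ir3r3i → ir3r3r → ir3r33 → (answer).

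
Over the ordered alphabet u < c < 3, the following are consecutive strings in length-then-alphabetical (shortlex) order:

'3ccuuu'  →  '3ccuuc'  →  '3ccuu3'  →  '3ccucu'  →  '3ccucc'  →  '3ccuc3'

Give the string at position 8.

3ccu3c

Advancing 2 positions from 3ccuc3 through 3ccuc3 → 3ccu3u reaches term 8.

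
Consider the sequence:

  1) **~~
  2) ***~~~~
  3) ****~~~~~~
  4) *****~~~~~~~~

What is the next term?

Term n consists of n+1 *'s, followed by 2n ~'s (n = 1, 2, …).
Setting n = 5 gives 6, 10 characters in each block.

******~~~~~~~~~~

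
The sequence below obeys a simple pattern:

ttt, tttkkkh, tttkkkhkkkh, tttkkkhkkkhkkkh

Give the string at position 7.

tttkkkhkkkhkkkhkkkhkkkhkkkh

Each term is the previous one with kkkh appended.
From tttkkkhkkkhkkkh, 3 further steps: tttkkkhkkkhkkkh → tttkkkhkkkhkkkhkkkh → tttkkkhkkkhkkkhkkkhkkkh → (answer).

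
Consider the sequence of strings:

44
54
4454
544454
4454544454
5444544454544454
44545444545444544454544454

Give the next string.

544454445454445444545444545444544454544454

Each term (from the third on) is the two preceding terms concatenated in order: term 3 = 44·54 = 4454.
So term 8 is 5444544454544454·44545444545444544454544454.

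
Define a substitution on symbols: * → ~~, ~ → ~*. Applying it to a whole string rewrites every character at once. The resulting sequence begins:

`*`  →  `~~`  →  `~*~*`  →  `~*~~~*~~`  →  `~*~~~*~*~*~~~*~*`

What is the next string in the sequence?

φ(~*~~~*~*~*~~~*~*) expands symbol-by-symbol to ~* ~~ ~* ~* ~* ~~ ~* ~~ ~* ~~ ~* ~* ~* ~~ ~* ~~; joining the 16 pieces gives the next term.

~*~~~*~*~*~~~*~~~*~~~*~*~*~~~*~~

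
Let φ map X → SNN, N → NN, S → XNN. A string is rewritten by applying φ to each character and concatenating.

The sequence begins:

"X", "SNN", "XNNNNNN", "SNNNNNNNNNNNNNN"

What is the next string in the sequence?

φ(SNNNNNNNNNNNNNN) expands symbol-by-symbol to XNN NN NN NN NN NN NN NN NN NN NN NN NN NN NN; joining the 15 pieces gives the next term.

XNNNNNNNNNNNNNNNNNNNNNNNNNNNNNN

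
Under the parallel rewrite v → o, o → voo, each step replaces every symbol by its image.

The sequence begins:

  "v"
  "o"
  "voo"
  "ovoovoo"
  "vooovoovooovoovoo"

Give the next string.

Rewriting the 17 symbols of vooovoovooovoovoo one by one yields o voo voo voo o voo voo o voo voo voo o voo voo o voo voo; concatenated:

ovoovoovooovoovooovoovoovooovoovooovoovoo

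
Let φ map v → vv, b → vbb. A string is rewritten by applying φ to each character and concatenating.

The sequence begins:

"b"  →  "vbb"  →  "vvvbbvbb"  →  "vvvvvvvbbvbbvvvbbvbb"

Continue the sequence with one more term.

Rewriting the 20 symbols of vvvvvvvbbvbbvvvbbvbb one by one yields vv vv vv vv vv vv vv vbb vbb vv vbb vbb vv vv vv vbb vbb vv vbb vbb; concatenated:

vvvvvvvvvvvvvvvbbvbbvvvbbvbbvvvvvvvbbvbbvvvbbvbb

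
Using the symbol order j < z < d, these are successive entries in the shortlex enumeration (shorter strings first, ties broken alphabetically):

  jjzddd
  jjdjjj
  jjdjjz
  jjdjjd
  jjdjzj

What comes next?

The successor of jjdjzj increments the rightmost position that isn't already d and resets every position after it to j.

jjdjzz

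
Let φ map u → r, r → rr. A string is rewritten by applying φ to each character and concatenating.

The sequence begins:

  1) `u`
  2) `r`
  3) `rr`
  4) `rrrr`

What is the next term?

Apply φ to rrrr symbol by symbol: r→rr, r→rr, r→rr, r→rr; joined: rr rr rr rr.

rrrrrrrr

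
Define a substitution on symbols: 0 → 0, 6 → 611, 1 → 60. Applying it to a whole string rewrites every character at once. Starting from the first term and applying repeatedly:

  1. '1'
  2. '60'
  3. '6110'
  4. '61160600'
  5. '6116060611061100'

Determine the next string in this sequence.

φ(6116060611061100) expands symbol-by-symbol to 611 60 60 611 0 611 0 611 60 60 0 611 60 60 0 0; joining the 16 pieces gives the next term.

61160606110611061160600611606000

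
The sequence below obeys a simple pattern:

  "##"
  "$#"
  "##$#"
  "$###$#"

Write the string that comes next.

Each term (from the third on) is the two preceding terms concatenated in order: term 3 = ##·$# = ##$#.
Continuing: ##$# · $###$# gives term 5.

##$#$###$#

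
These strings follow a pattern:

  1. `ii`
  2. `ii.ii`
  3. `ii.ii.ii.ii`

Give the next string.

ii.ii.ii.ii.ii.ii.ii.ii

Every step duplicates the string with '.' between the halves.
One more doubling of ii.ii.ii.ii gives the answer.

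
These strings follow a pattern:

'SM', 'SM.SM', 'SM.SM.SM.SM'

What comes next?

Every step duplicates the string with '.' between the halves.
Doubling SM.SM.SM.SM with '.' between the halves:

SM.SM.SM.SM.SM.SM.SM.SM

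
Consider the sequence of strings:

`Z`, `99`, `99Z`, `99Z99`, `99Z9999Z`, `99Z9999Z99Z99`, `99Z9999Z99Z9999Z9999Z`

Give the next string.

99Z9999Z99Z9999Z9999Z99Z9999Z99Z99

From term 3 onward, concatenate the last term with the second-to-last: 99·Z = 99Z, 99Z·99 = 99Z99, …
The next term joins 99Z9999Z99Z9999Z9999Z and 99Z9999Z99Z99.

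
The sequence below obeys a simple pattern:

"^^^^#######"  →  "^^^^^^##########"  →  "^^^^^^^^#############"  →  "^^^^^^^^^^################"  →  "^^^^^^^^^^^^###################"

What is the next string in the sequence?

Term n consists of 2n ^'s, followed by 3n+1 #'s, where the shown terms are n = 2, 3, 4, 5, 6.
At n = 7 the blocks have lengths 14, 22.

^^^^^^^^^^^^^^######################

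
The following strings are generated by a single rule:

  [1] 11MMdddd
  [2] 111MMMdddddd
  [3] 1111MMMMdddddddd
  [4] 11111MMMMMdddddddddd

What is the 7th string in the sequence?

11111111MMMMMMMMdddddddddddddddd

Each string has the form 1^{n} M^{n} d^{2n}, where the shown terms are n = 2, 3, 4, 5.
For term 7, n = 8, so the run lengths are 8, 8, 16.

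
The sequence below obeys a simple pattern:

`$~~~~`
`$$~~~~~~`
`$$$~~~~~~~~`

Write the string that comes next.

Each string has the form $^{n-1} ~^{2n}, where the shown terms are n = 2, 3, 4.
Setting n = 5 gives 4, 10 characters in each block.

$$$$~~~~~~~~~~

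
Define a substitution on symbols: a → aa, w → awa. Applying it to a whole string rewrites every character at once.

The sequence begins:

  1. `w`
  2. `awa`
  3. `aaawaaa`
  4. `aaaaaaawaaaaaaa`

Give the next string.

aaaaaaaaaaaaaaawaaaaaaaaaaaaaaa

Applying the rule to each of the 15 symbols of aaaaaaawaaaaaaa gives the pieces aa aa aa aa aa aa aa awa aa aa aa aa aa aa aa, which concatenate to the answer.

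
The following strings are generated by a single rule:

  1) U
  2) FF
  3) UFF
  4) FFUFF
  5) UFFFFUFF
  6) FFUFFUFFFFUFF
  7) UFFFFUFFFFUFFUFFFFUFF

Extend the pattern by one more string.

FFUFFUFFFFUFFUFFFFUFFFFUFFUFFFFUFF

This is a Fibonacci-style word recurrence s(k) = s(k−2)·s(k−1): e.g. U·FF = UFF.
So term 8 is FFUFFUFFFFUFF·UFFFFUFFFFUFFUFFFFUFF.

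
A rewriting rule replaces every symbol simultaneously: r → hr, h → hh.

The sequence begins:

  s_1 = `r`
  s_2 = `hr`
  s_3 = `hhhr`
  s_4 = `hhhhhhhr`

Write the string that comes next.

hhhhhhhhhhhhhhhr

Rewriting each symbol of hhhhhhhr: h→hh, h→hh, h→hh, h→hh, h→hh, h→hh, h→hh, r→hr, which concatenates to hh hh hh hh hh hh hh hr.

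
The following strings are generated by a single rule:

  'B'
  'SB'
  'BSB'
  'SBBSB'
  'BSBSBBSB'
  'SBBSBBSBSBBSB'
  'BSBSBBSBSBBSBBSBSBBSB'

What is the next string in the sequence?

SBBSBBSBSBBSBBSBSBBSBSBBSBBSBSBBSB

From term 3 onward, concatenate the second-to-last term with the last: B·SB = BSB, SB·BSB = SBBSB, …
Continuing: SBBSBBSBSBBSB · BSBSBBSBSBBSBBSBSBBSB gives term 8.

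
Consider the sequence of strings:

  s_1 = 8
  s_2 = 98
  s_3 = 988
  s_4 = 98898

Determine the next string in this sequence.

This is a Fibonacci-style word recurrence s(k) = s(k−1)·s(k−2): e.g. 98·8 = 988.
Continuing: 98898 · 988 gives term 5.

98898988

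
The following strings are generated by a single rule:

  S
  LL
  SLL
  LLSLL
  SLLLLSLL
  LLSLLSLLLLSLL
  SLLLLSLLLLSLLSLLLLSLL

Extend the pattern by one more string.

Each term (from the third on) is the two preceding terms concatenated in order: term 3 = S·LL = SLL.
So term 8 is LLSLLSLLLLSLL·SLLLLSLLLLSLLSLLLLSLL.

LLSLLSLLLLSLLSLLLLSLLLLSLLSLLLLSLL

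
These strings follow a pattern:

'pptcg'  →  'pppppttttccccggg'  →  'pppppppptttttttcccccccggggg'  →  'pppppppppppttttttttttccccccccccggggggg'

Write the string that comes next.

pppppppppppppptttttttttttttcccccccccccccggggggggg

Reading off run lengths: p runs 2, 5, 8, 11; t runs 1, 4, 7, 10; c runs 1, 4, 7, 10; g runs 1, 3, 5, 7 — each is linear in n (n = 1, 2, …).
At n = 5 the blocks have lengths 14, 13, 13, 9.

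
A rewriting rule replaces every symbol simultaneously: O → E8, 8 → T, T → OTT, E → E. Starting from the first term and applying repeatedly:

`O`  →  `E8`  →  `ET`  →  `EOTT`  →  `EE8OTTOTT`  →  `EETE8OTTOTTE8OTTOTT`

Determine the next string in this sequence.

EEOTTETE8OTTOTTE8OTTOTTETE8OTTOTTE8OTTOTT

Applying the rule to each of the 19 symbols of EETE8OTTOTTE8OTTOTT gives the pieces E E OTT E T E8 OTT OTT E8 OTT OTT E T E8 OTT OTT E8 OTT OTT, which concatenate to the answer.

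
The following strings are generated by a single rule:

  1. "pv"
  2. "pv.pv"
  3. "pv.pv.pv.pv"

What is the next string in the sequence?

Each string is two copies of the previous one joined by '.'.
So the next term is two copies of pv.pv.pv.pv with '.' between the halves.

pv.pv.pv.pv.pv.pv.pv.pv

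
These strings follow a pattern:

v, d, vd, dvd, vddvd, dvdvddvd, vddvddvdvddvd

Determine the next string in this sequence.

This is a Fibonacci-style word recurrence s(k) = s(k−2)·s(k−1): e.g. v·d = vd.
So term 8 is dvdvddvd·vddvddvdvddvd.

dvdvddvdvddvddvdvddvd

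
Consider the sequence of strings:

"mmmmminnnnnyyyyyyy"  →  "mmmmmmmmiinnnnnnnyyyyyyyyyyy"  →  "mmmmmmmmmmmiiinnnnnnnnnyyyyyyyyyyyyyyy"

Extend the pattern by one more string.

Reading off run lengths: m runs 5, 8, 11; i runs 1, 2, 3; n runs 5, 7, 9; y runs 7, 11, 15 — each is linear in n (n = 1, 2, …).
At n = 4 the blocks have lengths 14, 4, 11, 19.

mmmmmmmmmmmmmmiiiinnnnnnnnnnnyyyyyyyyyyyyyyyyyyy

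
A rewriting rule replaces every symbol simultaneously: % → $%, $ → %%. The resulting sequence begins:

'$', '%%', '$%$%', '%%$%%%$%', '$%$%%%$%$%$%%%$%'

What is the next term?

%%$%%%$%$%$%%%$%%%$%%%$%$%$%%%$%

Applying the rule to each of the 16 symbols of $%$%%%$%$%$%%%$% gives the pieces %% $% %% $% $% $% %% $% %% $% %% $% $% $% %% $%, which concatenate to the answer.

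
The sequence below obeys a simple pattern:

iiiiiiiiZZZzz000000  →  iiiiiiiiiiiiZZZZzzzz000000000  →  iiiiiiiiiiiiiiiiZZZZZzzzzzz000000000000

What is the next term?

iiiiiiiiiiiiiiiiiiiiZZZZZZzzzzzzzz000000000000000

Term n consists of 4n i's, followed by n+1 Z's, followed by 2n-2 z's, followed by 3n 0's, where the shown terms are n = 2, 3, 4.
At n = 5 the blocks have lengths 20, 6, 8, 15.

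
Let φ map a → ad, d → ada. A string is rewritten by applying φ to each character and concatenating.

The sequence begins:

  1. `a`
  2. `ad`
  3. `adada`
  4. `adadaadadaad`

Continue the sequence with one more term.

adadaadadaadadadaadadaadadada

Apply φ to adadaadadaad symbol by symbol: a→ad, d→ada, a→ad, d→ada, a→ad, a→ad, d→ada, a→ad, d→ada, a→ad, a→ad, d→ada; joined: ad ada ad ada ad ad ada ad ada ad ad ada.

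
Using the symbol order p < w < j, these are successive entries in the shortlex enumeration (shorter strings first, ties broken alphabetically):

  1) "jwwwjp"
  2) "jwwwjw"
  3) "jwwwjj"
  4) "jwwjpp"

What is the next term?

The successor of jwwjpp increments the rightmost position that isn't already j and resets every position after it to p.

jwwjpw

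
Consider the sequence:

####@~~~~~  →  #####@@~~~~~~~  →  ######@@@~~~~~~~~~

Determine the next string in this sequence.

#######@@@@~~~~~~~~~~~

The n-th term is n+2 #'s then n-1 @'s then 2n+1 ~'s, where the shown terms are n = 2, 3, 4.
For the next term, n = 5, so the run lengths are 7, 4, 11.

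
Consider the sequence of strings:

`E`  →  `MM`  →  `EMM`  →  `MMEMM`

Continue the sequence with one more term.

This is a Fibonacci-style word recurrence s(k) = s(k−2)·s(k−1): e.g. E·MM = EMM.
The next term joins EMM and MMEMM.

EMMMMEMM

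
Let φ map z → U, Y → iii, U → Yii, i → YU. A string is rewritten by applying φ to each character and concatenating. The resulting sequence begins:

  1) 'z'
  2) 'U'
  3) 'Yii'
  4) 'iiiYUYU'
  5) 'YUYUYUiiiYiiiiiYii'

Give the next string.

iiiYiiiiiYiiiiiYiiYUYUYUiiiYUYUYUYUYUiiiYUYU

Replace each of the 18 characters of YUYUYUiiiYiiiiiYii in place — iii Yii iii Yii iii Yii YU YU YU iii YU YU YU YU YU iii YU YU — and concatenate.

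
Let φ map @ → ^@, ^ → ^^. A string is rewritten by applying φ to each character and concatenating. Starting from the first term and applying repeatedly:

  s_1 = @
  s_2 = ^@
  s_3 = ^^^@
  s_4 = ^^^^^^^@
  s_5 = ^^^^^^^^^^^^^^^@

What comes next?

^^^^^^^^^^^^^^^^^^^^^^^^^^^^^^^@

Replace each of the 16 characters of ^^^^^^^^^^^^^^^@ in place — ^^ ^^ ^^ ^^ ^^ ^^ ^^ ^^ ^^ ^^ ^^ ^^ ^^ ^^ ^^ ^@ — and concatenate.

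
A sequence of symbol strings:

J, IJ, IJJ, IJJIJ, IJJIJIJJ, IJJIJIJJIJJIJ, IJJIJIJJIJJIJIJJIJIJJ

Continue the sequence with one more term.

IJJIJIJJIJJIJIJJIJIJJIJJIJIJJIJJIJ

This is a Fibonacci-style word recurrence s(k) = s(k−1)·s(k−2): e.g. IJ·J = IJJ.
Continuing: IJJIJIJJIJJIJIJJIJIJJ · IJJIJIJJIJJIJ gives term 8.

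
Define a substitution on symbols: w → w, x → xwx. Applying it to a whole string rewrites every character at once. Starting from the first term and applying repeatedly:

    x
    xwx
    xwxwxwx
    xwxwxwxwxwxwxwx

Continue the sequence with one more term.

xwxwxwxwxwxwxwxwxwxwxwxwxwxwxwx

Replace each of the 15 characters of xwxwxwxwxwxwxwx in place — xwx w xwx w xwx w xwx w xwx w xwx w xwx w xwx — and concatenate.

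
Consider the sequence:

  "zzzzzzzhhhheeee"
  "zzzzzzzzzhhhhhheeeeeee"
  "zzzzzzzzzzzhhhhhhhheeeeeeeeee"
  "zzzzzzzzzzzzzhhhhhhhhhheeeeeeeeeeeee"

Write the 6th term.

zzzzzzzzzzzzzzzzzhhhhhhhhhhhhhheeeeeeeeeeeeeeeeeee

Term n consists of 2n+3 z's, followed by 2n h's, followed by 3n-2 e's, where the shown terms are n = 2, 3, 4, 5.
Setting n = 7 gives 17, 14, 19 characters in each block.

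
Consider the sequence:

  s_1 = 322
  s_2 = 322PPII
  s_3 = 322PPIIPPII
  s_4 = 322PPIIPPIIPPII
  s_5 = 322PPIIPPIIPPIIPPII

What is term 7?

322PPIIPPIIPPIIPPIIPPIIPPII

Each term is the previous one with PPII appended.
From 322PPIIPPIIPPIIPPII, 2 further steps: 322PPIIPPIIPPIIPPII → 322PPIIPPIIPPIIPPIIPPII → (answer).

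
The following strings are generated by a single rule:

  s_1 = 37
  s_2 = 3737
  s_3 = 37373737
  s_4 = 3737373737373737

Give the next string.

Every step duplicates the string.
Doubling 3737373737373737:

37373737373737373737373737373737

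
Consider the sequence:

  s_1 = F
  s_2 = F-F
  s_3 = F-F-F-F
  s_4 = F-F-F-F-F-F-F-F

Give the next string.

Each string is two copies of the previous one joined by '-'.
Doubling F-F-F-F-F-F-F-F with '-' between the halves:

F-F-F-F-F-F-F-F-F-F-F-F-F-F-F-F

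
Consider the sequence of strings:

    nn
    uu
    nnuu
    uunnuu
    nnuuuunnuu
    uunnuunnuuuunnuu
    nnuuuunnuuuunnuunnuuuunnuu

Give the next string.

uunnuunnuuuunnuunnuuuunnuuuunnuunnuuuunnuu

Each term (from the third on) is the two preceding terms concatenated in order: term 3 = nn·uu = nnuu.
Continuing: uunnuunnuuuunnuu · nnuuuunnuuuunnuunnuuuunnuu gives term 8.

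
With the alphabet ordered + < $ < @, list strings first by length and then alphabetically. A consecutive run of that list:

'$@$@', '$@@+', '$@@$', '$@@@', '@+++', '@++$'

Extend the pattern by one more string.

@++@

The successor of @++$ increments the rightmost position that isn't already @ and resets every position after it to +.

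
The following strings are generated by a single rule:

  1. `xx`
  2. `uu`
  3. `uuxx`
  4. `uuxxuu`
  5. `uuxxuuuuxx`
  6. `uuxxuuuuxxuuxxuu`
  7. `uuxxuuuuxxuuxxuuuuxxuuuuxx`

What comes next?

uuxxuuuuxxuuxxuuuuxxuuuuxxuuxxuuuuxxuuxxuu

From term 3 onward, concatenate the last term with the second-to-last: uu·xx = uuxx, uuxx·uu = uuxxuu, …
Continuing: uuxxuuuuxxuuxxuuuuxxuuuuxx · uuxxuuuuxxuuxxuu gives term 8.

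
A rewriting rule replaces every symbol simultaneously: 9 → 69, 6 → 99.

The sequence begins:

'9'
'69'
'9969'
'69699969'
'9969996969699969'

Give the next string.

Applying the rule to each of the 16 symbols of 9969996969699969 gives the pieces 69 69 99 69 69 69 99 69 99 69 99 69 69 69 99 69, which concatenate to the answer.

69699969696999699969996969699969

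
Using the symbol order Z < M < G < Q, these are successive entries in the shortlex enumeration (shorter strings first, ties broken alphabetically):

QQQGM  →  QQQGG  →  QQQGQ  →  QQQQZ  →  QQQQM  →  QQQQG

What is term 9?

Continuing the enumeration 3 steps past QQQQG: QQQQG → QQQQQ → ZZZZZZ → (answer).

ZZZZZM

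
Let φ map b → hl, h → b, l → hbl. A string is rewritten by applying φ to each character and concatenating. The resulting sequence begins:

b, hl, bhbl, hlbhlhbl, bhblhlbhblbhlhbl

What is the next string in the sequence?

Rewriting the 16 symbols of bhblhlbhblbhlhbl one by one yields hl b hl hbl b hbl hl b hl hbl hl b hbl b hl hbl; concatenated:

hlbhlhblbhblhlbhlhblhlbhblbhlhbl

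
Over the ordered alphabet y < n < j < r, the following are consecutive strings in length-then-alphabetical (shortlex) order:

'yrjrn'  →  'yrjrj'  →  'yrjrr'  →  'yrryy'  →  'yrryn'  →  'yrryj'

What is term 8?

Stepping forward 2 times from yrryj: yrryj → yrryr, then the target.

yrrny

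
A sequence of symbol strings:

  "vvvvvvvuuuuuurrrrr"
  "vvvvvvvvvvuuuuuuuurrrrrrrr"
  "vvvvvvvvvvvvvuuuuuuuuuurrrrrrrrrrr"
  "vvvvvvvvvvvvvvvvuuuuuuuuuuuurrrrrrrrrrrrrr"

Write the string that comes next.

vvvvvvvvvvvvvvvvvvvuuuuuuuuuuuuuurrrrrrrrrrrrrrrrr

Term n consists of 3n+1 v's, followed by 2n+2 u's, followed by 3n-1 r's, where the shown terms are n = 2, 3, 4, 5.
Setting n = 6 gives 19, 14, 17 characters in each block.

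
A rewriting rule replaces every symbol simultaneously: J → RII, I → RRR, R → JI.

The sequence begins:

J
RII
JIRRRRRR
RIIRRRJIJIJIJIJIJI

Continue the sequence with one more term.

JIRRRRRRJIJIJIRIIRRRRIIRRRRIIRRRRIIRRRRIIRRRRIIRRR

Replace each of the 18 characters of RIIRRRJIJIJIJIJIJI in place — JI RRR RRR JI JI JI RII RRR RII RRR RII RRR RII RRR RII RRR RII RRR — and concatenate.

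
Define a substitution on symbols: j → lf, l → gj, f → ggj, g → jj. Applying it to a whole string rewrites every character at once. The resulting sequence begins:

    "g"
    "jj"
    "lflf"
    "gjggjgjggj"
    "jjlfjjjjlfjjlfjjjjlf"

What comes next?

lflfgjggjlflflflfgjggjlflfgjggjlflflflfgjggj

Applying the rule to each of the 20 symbols of jjlfjjjjlfjjlfjjjjlf gives the pieces lf lf gj ggj lf lf lf lf gj ggj lf lf gj ggj lf lf lf lf gj ggj, which concatenate to the answer.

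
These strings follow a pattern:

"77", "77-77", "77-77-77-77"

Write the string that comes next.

77-77-77-77-77-77-77-77

Every step duplicates the string with '-' between the halves.
So the next term is two copies of 77-77-77-77 with '-' between the halves.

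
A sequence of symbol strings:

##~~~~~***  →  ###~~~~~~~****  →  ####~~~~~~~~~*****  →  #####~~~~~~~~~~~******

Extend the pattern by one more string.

######~~~~~~~~~~~~~*******

The n-th term is n-1 #'s then 2n-1 ~'s then n *'s, where the shown terms are n = 3, 4, 5, 6.
For the next term, n = 7, so the run lengths are 6, 13, 7.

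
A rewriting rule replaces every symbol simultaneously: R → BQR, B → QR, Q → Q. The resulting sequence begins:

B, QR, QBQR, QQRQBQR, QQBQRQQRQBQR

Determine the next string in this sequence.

Expanding QQBQRQQRQBQR: Q→Q, Q→Q, B→QR, Q→Q, R→BQR, Q→Q, Q→Q, R→BQR, Q→Q, B→QR, Q→Q, R→BQR. Concatenated: Q Q QR Q BQR Q Q BQR Q QR Q BQR.

QQQRQBQRQQBQRQQRQBQR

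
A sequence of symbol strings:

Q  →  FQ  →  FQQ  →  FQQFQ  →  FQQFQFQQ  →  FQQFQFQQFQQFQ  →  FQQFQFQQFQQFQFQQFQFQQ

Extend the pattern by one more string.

This is a Fibonacci-style word recurrence s(k) = s(k−1)·s(k−2): e.g. FQ·Q = FQQ.
So term 8 is FQQFQFQQFQQFQFQQFQFQQ·FQQFQFQQFQQFQ.

FQQFQFQQFQQFQFQQFQFQQFQQFQFQQFQQFQ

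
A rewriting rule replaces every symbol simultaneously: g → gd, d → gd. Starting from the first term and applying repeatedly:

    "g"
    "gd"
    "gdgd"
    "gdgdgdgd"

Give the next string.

gdgdgdgdgdgdgdgd

Expanding gdgdgdgd: g→gd, d→gd, g→gd, d→gd, g→gd, d→gd, g→gd, d→gd. Concatenated: gd gd gd gd gd gd gd gd.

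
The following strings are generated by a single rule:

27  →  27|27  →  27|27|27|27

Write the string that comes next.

27|27|27|27|27|27|27|27

Every step duplicates the string with '|' between the halves.
One more doubling of 27|27|27|27 gives the answer.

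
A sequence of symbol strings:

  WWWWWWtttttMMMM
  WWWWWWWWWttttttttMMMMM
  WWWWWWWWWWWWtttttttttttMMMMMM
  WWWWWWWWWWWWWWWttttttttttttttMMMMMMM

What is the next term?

Reading off run lengths: W runs 6, 9, 12, 15; t runs 5, 8, 11, 14; M runs 4, 5, 6, 7 — each is linear in n, where the shown terms are n = 2, 3, 4, 5.
Setting n = 6 gives 18, 17, 8 characters in each block.

WWWWWWWWWWWWWWWWWWtttttttttttttttttMMMMMMMM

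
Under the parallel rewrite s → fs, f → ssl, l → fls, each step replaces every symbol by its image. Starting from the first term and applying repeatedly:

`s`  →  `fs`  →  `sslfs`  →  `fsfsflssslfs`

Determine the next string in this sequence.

Apply φ to fsfsflssslfs symbol by symbol: f→ssl, s→fs, f→ssl, s→fs, f→ssl, l→fls, s→fs, s→fs, s→fs, l→fls, f→ssl, s→fs; joined: ssl fs ssl fs ssl fls fs fs fs fls ssl fs.

sslfssslfssslflsfsfsfsflssslfs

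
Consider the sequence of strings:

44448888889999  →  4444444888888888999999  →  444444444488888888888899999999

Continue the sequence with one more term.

44444444444448888888888888889999999999

Reading off run lengths: 4 runs 4, 7, 10; 8 runs 6, 9, 12; 9 runs 4, 6, 8 — each is linear in n, where the shown terms are n = 2, 3, 4.
At n = 5 the blocks have lengths 13, 15, 10.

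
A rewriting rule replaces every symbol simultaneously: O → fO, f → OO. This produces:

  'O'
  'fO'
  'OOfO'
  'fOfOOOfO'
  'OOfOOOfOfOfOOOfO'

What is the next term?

fOfOOOfOfOfOOOfOOOfOOOfOfOfOOOfO

φ(OOfOOOfOfOfOOOfO) expands symbol-by-symbol to fO fO OO fO fO fO OO fO OO fO OO fO fO fO OO fO; joining the 16 pieces gives the next term.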